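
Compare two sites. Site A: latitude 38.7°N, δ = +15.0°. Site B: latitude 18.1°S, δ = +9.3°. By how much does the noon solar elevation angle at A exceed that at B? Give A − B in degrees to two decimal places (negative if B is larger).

+3.70°

A: 90° − |38.7 − (15.0)| = 66.30°.
B: 90° − |-18.1 − (9.3)| = 62.60°.
A − B = 66.30 − 62.60 = 3.70°.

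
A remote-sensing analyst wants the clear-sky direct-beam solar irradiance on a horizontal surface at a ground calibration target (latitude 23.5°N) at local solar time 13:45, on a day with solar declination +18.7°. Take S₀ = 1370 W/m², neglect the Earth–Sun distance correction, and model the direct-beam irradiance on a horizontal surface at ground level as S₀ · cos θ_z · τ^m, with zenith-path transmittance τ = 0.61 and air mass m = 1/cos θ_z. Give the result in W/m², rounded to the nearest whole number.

720 W/m²

Hour angle H = 15° × (13.75 − 12) = 26.25°.
cos θ_z = sin(23.5°) sin(18.7°) + cos(23.5°) cos(18.7°) cos(26.25°) = 0.1278 + 0.7791 = 0.9069.
Air mass m = 1/cos θ_z = 1/0.9069 = 1.103; τ^m = 0.61^1.103 = 0.5797.
Surface direct beam = 1370 × 0.9069 × 0.5797 = 720.25 W/m².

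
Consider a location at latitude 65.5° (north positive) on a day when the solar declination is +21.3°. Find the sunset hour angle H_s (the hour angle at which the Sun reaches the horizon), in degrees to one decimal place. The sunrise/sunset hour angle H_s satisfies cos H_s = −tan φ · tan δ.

148.8°

cos H_s = −tan(65.5°) · tan(21.3°) = -0.8555, so H_s = arccos(-0.8555) = 148.82°.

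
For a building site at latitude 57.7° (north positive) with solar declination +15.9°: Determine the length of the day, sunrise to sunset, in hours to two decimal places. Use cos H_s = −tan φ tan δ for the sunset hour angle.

15.57 hours

The sunset hour angle satisfies cos H_s = −tan φ tan δ = -0.4506, giving H_s = 116.78°.
Day length = 2 H_s / 15° h⁻¹ = 233.56° / 15 = 15.571 h.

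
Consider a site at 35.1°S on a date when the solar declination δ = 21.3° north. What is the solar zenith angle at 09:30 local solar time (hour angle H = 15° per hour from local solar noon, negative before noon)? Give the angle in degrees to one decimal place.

66.7°

Hour angle H = 15° × (9.5 − 12) = -37.50°.
cos θ_z = sin φ sin δ + cos φ cos δ cos H = (-0.5750)(0.3633) + (0.8181)(0.9317)(0.7934) = 0.3959.
θ_z = arccos(0.3959) = 66.68°.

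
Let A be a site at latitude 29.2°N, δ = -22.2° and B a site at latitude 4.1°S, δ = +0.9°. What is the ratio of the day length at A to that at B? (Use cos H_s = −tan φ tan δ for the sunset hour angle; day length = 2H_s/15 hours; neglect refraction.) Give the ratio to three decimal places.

0.854

A: H_s = arccos(−tan 29.2° · tan -22.2°) = 76.82°, so 2H_s/15 = 10.2427 h.
B: H_s = arccos(−tan -4.1° · tan 0.9°) = 89.94°, so 2H_s/15 = 11.9920 h.
Ratio A/B = 10.2427 / 11.9920 = 0.8541.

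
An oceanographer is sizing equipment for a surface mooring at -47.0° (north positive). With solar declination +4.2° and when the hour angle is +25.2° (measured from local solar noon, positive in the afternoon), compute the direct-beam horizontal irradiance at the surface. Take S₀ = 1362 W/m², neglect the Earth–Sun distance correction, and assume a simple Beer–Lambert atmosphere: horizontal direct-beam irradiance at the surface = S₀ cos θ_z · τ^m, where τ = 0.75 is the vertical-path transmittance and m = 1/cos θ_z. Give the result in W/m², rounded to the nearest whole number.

With φ = -47.0°, δ = 4.2°, H = 25.20°: sin φ sin δ = -0.0536, cos φ cos δ cos H = 0.6154, so cos θ_z = 0.5618.
Air mass m = 1/cos θ_z = 1/0.5618 = 1.780; τ^m = 0.75^1.780 = 0.5993.
Surface direct beam = 1362 × 0.5618 × 0.5993 = 458.57 W/m².

459 W/m²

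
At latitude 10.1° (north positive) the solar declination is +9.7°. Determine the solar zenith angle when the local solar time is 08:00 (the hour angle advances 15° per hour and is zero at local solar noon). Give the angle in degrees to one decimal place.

59.0°

Hour angle H = 15° × (8 − 12) = -60.00°.
cos θ_z = sin φ sin δ + cos φ cos δ cos H = (0.1754)(0.1685) + (0.9845)(0.9857)(0.5000) = 0.5148.
θ_z = arccos(0.5148) = 59.02°.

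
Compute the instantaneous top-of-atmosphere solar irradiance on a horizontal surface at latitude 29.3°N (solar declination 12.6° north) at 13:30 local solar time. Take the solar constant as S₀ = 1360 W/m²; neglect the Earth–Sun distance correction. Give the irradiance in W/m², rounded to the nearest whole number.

Hour angle H = 15° × (13.5 − 12) = 22.50°.
With φ = 29.3°, δ = 12.6°, H = 22.50°: sin φ sin δ = 0.1068, cos φ cos δ cos H = 0.7863, so cos θ_z = 0.8931.
Top-of-atmosphere irradiance = S₀ cos θ_z = 1360 × 0.8931 = 1214.62 W/m².

1215 W/m²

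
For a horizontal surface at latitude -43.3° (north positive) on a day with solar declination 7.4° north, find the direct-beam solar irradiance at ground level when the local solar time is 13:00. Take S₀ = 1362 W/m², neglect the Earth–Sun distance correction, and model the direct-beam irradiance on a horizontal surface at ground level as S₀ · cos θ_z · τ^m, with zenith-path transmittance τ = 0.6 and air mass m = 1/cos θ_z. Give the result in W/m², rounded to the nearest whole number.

Hour angle H = 15° × (13 − 12) = 15.00°.
cos θ_z = sin φ sin δ + cos φ cos δ cos H = (-0.6858)(0.1288) + (0.7278)(0.9917)(0.9659) = 0.6088.
Air mass m = 1/cos θ_z = 1/0.6088 = 1.643; τ^m = 0.6^1.643 = 0.4320.
Surface direct beam = 1362 × 0.6088 × 0.4320 = 358.21 W/m².

358 W/m²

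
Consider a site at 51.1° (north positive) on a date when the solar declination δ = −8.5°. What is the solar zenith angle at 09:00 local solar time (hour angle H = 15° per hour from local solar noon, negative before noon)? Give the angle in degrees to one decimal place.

Hour angle H = 15° × (9 − 12) = -45.00°.
With φ = 51.1°, δ = -8.5°, H = -45.00°: sin φ sin δ = -0.1150, cos φ cos δ cos H = 0.4392, so cos θ_z = 0.3242.
θ_z = arccos(0.3242) = 71.08°.

71.1°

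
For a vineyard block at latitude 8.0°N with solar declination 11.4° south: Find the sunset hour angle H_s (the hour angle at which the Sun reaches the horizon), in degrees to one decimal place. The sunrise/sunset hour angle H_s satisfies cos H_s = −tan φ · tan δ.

88.4°

cos H_s = −tan(8.0°) · tan(-11.4°) = 0.0283, so H_s = arccos(0.0283) = 88.38°.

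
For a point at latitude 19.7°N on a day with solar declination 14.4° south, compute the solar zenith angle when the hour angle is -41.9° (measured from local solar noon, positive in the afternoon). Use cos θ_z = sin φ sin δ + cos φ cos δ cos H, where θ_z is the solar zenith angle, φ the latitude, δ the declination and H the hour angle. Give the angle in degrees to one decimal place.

53.5°

cos θ_z = sin φ sin δ + cos φ cos δ cos H = (0.3371)(-0.2487) + (0.9415)(0.9686)(0.7443) = 0.5949.
θ_z = arccos(0.5949) = 53.49°.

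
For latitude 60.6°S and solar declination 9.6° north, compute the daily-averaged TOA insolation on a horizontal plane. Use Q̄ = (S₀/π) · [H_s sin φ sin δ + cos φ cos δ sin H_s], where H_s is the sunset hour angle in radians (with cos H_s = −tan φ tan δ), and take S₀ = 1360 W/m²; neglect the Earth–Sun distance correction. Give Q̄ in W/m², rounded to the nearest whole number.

120 W/m²

The sunset hour angle satisfies cos H_s = −tan φ tan δ = 0.3002, giving H_s = 72.53°. In radians, H_s = 1.2659.
H_s sin φ sin δ = 1.2659 × -0.8712 × 0.1668 = -0.1840.
cos φ cos δ sin H_s = 0.4909 × 0.9860 × 0.9539 = 0.4617.
Q̄ = (1360/π) × (-0.1840 + 0.4617) = 432.90 × 0.2777 = 120.22 W/m².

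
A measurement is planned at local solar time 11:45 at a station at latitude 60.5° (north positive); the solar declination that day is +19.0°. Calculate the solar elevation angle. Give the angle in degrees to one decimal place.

48.4°

Hour angle H = 15° × (11.75 − 12) = -3.75°.
cos θ_z = sin(60.5°) sin(19.0°) + cos(60.5°) cos(19.0°) cos(-3.75°) = 0.2834 + 0.4646 = 0.7480.
θ_z = arccos(0.7480) = 41.58°, so the elevation is 90° − 41.58° = 48.42°.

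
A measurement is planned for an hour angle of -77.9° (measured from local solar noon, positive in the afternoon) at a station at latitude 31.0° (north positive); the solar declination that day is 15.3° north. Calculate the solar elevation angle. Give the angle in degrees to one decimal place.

With φ = 31.0°, δ = 15.3°, H = -77.90°: sin φ sin δ = 0.1359, cos φ cos δ cos H = 0.1733, so cos θ_z = 0.3092.
θ_z = arccos(0.3092) = 71.99°, so the elevation is 90° − 71.99° = 18.01°.

18.0°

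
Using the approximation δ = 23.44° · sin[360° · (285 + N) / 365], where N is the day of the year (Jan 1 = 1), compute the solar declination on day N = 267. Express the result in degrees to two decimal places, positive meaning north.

-1.81°

360 × (285 + 267) / 365 = 544.438°; sin(544.438°) = -0.0774.
δ = 23.44 × -0.0774 = -1.814° ≈ -1.81°.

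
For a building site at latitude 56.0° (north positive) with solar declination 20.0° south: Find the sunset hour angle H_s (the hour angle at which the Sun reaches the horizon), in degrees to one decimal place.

57.3°

The sunset hour angle satisfies cos H_s = −tan φ tan δ = 0.5396, giving H_s = 57.34°.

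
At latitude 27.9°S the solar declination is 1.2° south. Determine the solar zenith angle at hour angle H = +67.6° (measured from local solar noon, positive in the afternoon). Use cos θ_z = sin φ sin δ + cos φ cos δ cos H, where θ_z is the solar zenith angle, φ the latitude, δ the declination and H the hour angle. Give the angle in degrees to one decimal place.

cos θ_z = sin(-27.9°) sin(-1.2°) + cos(-27.9°) cos(-1.2°) cos(67.60°) = 0.0098 + 0.3367 = 0.3465.
θ_z = arccos(0.3465) = 69.73°.

69.7°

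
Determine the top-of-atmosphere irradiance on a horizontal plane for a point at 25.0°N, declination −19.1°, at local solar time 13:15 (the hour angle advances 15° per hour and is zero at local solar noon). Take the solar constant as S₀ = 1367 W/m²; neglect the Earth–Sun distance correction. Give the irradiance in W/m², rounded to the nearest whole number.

Hour angle H = 15° × (13.25 − 12) = 18.75°.
cos θ_z = sin(25.0°) sin(-19.1°) + cos(25.0°) cos(-19.1°) cos(18.75°) = -0.1383 + 0.8110 = 0.6727.
Top-of-atmosphere irradiance = S₀ cos θ_z = 1367 × 0.6727 = 919.58 W/m².

920 W/m²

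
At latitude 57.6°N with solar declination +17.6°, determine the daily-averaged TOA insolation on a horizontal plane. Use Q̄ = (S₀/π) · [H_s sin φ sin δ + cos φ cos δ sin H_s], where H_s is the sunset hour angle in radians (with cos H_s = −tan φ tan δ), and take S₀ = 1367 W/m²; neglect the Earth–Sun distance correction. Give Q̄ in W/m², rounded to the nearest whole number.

425 W/m²

cos H_s = −tan(57.6°) · tan(17.6°) = -0.4999, so H_s = arccos(-0.4999) = 119.99°. In radians, H_s = 2.0942.
H_s sin φ sin δ = 2.0942 × 0.8443 × 0.3024 = 0.5347.
cos φ cos δ sin H_s = 0.5358 × 0.9532 × 0.8661 = 0.4423.
Q̄ = (1367/π) × (0.5347 + 0.4423) = 435.13 × 0.9770 = 425.12 W/m².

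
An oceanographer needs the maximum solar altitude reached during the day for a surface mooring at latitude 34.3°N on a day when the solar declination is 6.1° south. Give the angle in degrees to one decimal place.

49.6°

At local solar noon the hour angle is zero, so the elevation is 90° − |φ − δ| = 90° − |34.3° − (-6.1°)| = 90° − 40.4° = 49.6°.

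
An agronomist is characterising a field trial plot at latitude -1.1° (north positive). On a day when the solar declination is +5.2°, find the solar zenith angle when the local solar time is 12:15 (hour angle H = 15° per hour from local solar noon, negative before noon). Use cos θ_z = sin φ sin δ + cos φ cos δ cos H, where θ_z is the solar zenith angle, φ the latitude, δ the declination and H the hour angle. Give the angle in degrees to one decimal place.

7.3°

Hour angle H = 15° × (12.25 − 12) = 3.75°.
cos θ_z = sin φ sin δ + cos φ cos δ cos H = (-0.0192)(0.0906) + (0.9998)(0.9959)(0.9979) = 0.9919.
θ_z = arccos(0.9919) = 7.30°.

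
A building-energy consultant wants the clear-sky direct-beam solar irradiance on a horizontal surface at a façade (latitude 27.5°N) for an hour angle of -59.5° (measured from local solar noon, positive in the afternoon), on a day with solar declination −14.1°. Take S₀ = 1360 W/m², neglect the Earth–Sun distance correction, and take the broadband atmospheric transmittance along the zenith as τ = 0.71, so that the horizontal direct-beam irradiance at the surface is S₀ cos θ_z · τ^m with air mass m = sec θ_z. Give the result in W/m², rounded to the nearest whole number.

153 W/m²

With φ = 27.5°, δ = -14.1°, H = -59.50°: sin φ sin δ = -0.1125, cos φ cos δ cos H = 0.4366, so cos θ_z = 0.3241.
Air mass m = 1/cos θ_z = 1/0.3241 = 3.085; τ^m = 0.71^3.085 = 0.3476.
Surface direct beam = 1360 × 0.3241 × 0.3476 = 153.21 W/m².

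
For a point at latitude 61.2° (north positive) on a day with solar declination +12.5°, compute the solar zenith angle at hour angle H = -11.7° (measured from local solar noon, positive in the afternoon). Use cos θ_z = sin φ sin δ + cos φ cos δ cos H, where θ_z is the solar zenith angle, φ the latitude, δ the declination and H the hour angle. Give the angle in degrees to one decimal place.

cos θ_z = sin(61.2°) sin(12.5°) + cos(61.2°) cos(12.5°) cos(-11.70°) = 0.1897 + 0.4606 = 0.6503.
θ_z = arccos(0.6503) = 49.44°.

49.4°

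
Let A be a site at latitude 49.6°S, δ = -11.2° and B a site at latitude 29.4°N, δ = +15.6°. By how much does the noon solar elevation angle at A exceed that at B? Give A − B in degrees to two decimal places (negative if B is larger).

-24.60°

A: 90° − |-49.6 − (-11.2)| = 51.60°.
B: 90° − |29.4 − (15.6)| = 76.20°.
A − B = 51.60 − 76.20 = -24.60°.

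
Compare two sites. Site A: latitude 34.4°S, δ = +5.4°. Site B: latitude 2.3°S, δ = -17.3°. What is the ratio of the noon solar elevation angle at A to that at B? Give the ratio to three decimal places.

0.669

A: 90° − |-34.4 − (5.4)| = 50.20°.
B: 90° − |-2.3 − (-17.3)| = 75.00°.
Ratio A/B = 50.2000 / 75.0000 = 0.6693.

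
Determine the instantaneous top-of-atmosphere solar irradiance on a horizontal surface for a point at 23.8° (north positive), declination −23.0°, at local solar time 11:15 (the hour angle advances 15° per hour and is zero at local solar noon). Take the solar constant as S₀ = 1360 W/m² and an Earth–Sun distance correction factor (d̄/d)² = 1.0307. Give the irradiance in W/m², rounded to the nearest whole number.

937 W/m²

Hour angle H = 15° × (11.25 − 12) = -11.25°.
With φ = 23.8°, δ = -23.0°, H = -11.25°: sin φ sin δ = -0.1577, cos φ cos δ cos H = 0.8260, so cos θ_z = 0.6683.
Top-of-atmosphere irradiance = S₀ (d̄/d)² cos θ_z = 1360 × 1.0307 × 0.6683 = 936.79 W/m².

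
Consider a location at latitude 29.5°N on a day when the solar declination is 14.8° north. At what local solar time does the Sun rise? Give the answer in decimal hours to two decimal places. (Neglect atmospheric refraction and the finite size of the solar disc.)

The sunset hour angle satisfies cos H_s = −tan φ tan δ = -0.1495, giving H_s = 98.60°.
Sunrise is at 12 − H_s/15 = 12 − 6.573 = 5.427 h local solar time.

5.43 h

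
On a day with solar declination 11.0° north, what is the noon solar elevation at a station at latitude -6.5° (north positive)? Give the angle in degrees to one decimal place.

72.5°

At local solar noon the hour angle is zero, so the elevation is 90° − |φ − δ| = 90° − |-6.5° − (11.0°)| = 90° − 17.5° = 72.5°.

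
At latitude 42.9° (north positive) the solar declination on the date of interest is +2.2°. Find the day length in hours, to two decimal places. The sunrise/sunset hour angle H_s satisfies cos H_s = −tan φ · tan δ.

12.27 hours

−tan φ tan δ = −(0.9293)(0.0384) = -0.0357; H_s = arccos(-0.0357) = 92.05°.
Day length = 2 H_s / 15° h⁻¹ = 184.10° / 15 = 12.273 h.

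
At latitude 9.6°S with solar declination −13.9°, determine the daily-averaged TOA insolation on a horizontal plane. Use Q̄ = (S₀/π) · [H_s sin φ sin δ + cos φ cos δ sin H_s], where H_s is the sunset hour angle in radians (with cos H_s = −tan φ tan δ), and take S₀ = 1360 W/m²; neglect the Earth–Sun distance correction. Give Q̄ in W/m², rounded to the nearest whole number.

442 W/m²

cos H_s = −tan(-9.6°) · tan(-13.9°) = -0.0419, so H_s = arccos(-0.0419) = 92.40°. In radians, H_s = 1.6127.
H_s sin φ sin δ = 1.6127 × -0.1668 × -0.2402 = 0.0646.
cos φ cos δ sin H_s = 0.9860 × 0.9707 × 0.9991 = 0.9562.
Q̄ = (1360/π) × (0.0646 + 0.9562) = 432.90 × 1.0208 = 441.90 W/m².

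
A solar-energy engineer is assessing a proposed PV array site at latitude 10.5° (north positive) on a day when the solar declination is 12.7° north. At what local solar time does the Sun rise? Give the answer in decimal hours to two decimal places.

−tan φ tan δ = −(0.1853)(0.2254) = -0.0418; H_s = arccos(-0.0418) = 92.40°.
Sunrise is at 12 − H_s/15 = 12 − 6.160 = 5.840 h local solar time.

5.84 h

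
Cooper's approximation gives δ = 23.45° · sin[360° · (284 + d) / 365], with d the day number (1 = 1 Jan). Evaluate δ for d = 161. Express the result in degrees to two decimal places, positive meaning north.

+23.01°

360 × (284 + 161) / 365 = 438.904°; sin(438.904°) = 0.9813.
δ = 23.45 × 0.9813 = 23.011° ≈ +23.01°.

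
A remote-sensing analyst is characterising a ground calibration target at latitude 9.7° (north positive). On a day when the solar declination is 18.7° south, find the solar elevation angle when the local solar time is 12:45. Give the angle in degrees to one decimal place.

Hour angle H = 15° × (12.75 − 12) = 11.25°.
With φ = 9.7°, δ = -18.7°, H = 11.25°: sin φ sin δ = -0.0540, cos φ cos δ cos H = 0.9157, so cos θ_z = 0.8617.
θ_z = arccos(0.8617) = 30.49°, so the elevation is 90° − 30.49° = 59.51°.

59.5°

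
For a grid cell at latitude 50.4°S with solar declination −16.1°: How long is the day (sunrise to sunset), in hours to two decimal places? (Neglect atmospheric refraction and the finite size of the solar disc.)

14.72 hours

The sunset hour angle satisfies cos H_s = −tan φ tan δ = -0.3489, giving H_s = 110.42°.
Day length = 2 H_s / 15° h⁻¹ = 220.84° / 15 = 14.723 h.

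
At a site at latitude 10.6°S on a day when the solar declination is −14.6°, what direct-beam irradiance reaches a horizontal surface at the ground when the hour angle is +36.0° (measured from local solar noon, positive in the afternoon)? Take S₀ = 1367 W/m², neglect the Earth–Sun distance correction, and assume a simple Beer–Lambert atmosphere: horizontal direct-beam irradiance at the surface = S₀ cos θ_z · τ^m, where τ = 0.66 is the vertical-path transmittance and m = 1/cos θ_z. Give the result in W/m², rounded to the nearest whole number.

With φ = -10.6°, δ = -14.6°, H = 36.00°: sin φ sin δ = 0.0464, cos φ cos δ cos H = 0.7695, so cos θ_z = 0.8159.
Air mass m = 1/cos θ_z = 1/0.8159 = 1.226; τ^m = 0.66^1.226 = 0.6008.
Surface direct beam = 1367 × 0.8159 × 0.6008 = 670.09 W/m².

670 W/m²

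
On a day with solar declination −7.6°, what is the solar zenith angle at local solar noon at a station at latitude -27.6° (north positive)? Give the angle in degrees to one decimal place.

At local solar noon the hour angle is zero, so the zenith angle is |φ − δ| = |-27.6° − (-7.6°)| = 20.0°.

20.0°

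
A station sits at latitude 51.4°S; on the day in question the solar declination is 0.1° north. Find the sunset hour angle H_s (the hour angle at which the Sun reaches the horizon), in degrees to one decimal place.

The sunset hour angle satisfies cos H_s = −tan φ tan δ = 0.0022, giving H_s = 89.87°.

89.9°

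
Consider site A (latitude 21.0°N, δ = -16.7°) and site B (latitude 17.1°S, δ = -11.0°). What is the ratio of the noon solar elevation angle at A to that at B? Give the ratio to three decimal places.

0.623

A: 90° − |21.0 − (-16.7)| = 52.30°.
B: 90° − |-17.1 − (-11.0)| = 83.90°.
Ratio A/B = 52.3000 / 83.9000 = 0.6234.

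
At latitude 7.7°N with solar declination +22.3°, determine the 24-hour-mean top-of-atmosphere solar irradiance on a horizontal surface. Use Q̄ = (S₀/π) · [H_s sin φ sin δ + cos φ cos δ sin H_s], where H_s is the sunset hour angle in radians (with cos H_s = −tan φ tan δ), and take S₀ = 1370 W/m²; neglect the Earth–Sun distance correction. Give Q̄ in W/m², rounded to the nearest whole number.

435 W/m²

−tan φ tan δ = −(0.1352)(0.4101) = -0.0554; H_s = arccos(-0.0554) = 93.18°. In radians, H_s = 1.6263.
H_s sin φ sin δ = 1.6263 × 0.1340 × 0.3795 = 0.0827.
cos φ cos δ sin H_s = 0.9910 × 0.9252 × 0.9985 = 0.9155.
Q̄ = (1370/π) × (0.0827 + 0.9155) = 436.08 × 0.9982 = 435.30 W/m².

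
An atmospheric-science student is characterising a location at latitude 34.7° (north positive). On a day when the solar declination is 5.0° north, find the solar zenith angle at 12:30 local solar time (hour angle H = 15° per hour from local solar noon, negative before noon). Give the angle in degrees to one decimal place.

Hour angle H = 15° × (12.5 − 12) = 7.50°.
cos θ_z = sin(34.7°) sin(5.0°) + cos(34.7°) cos(5.0°) cos(7.50°) = 0.0496 + 0.8120 = 0.8616.
θ_z = arccos(0.8616) = 30.50°.

30.5°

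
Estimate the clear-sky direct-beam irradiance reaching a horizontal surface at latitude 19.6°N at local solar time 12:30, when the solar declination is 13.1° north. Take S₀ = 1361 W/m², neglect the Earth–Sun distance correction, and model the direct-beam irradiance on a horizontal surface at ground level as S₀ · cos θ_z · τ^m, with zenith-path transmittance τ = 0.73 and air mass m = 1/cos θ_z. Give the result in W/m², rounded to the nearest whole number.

975 W/m²

Hour angle H = 15° × (12.5 − 12) = 7.50°.
cos θ_z = sin φ sin δ + cos φ cos δ cos H = (0.3355)(0.2267) + (0.9421)(0.9740)(0.9914) = 0.9858.
Air mass m = 1/cos θ_z = 1/0.9858 = 1.014; τ^m = 0.73^1.014 = 0.7268.
Surface direct beam = 1361 × 0.9858 × 0.7268 = 975.13 W/m².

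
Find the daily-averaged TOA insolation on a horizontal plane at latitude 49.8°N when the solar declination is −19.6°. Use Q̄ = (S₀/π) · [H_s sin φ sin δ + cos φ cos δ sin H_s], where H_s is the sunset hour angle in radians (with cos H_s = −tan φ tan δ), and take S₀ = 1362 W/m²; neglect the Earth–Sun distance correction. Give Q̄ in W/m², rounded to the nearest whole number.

113 W/m²

−tan φ tan δ = −(1.1833)(-0.3561) = 0.4214; H_s = arccos(0.4214) = 65.08°. In radians, H_s = 1.1359.
H_s sin φ sin δ = 1.1359 × 0.7638 × -0.3355 = -0.2911.
cos φ cos δ sin H_s = 0.6455 × 0.9421 × 0.9069 = 0.5515.
Q̄ = (1362/π) × (-0.2911 + 0.5515) = 433.54 × 0.2604 = 112.89 W/m².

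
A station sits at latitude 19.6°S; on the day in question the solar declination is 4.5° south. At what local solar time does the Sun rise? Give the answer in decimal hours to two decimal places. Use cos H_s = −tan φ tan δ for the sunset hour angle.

cos H_s = −tan(-19.6°) · tan(-4.5°) = -0.0280, so H_s = arccos(-0.0280) = 91.60°.
Sunrise is at 12 − H_s/15 = 12 − 6.107 = 5.893 h local solar time.

5.89 h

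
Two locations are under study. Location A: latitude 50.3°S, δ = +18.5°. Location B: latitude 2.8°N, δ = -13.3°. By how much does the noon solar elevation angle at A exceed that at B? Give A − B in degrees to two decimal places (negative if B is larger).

A: 90° − |-50.3 − (18.5)| = 21.20°.
B: 90° − |2.8 − (-13.3)| = 73.90°.
A − B = 21.20 − 73.90 = -52.70°.

-52.70°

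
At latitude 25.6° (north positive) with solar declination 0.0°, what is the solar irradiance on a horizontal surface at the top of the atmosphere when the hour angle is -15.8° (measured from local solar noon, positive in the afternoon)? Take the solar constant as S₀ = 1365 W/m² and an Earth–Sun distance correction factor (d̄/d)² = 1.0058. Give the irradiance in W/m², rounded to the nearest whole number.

cos θ_z = sin(25.6°) sin(0.0°) + cos(25.6°) cos(0.0°) cos(-15.80°) = 0.0000 + 0.8678 = 0.8678.
Top-of-atmosphere irradiance = S₀ (d̄/d)² cos θ_z = 1365 × 1.0058 × 0.8678 = 1191.42 W/m².

1191 W/m²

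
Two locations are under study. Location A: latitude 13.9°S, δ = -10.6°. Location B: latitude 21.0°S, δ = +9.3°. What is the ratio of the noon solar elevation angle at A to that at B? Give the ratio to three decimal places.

A: 90° − |-13.9 − (-10.6)| = 86.70°.
B: 90° − |-21.0 − (9.3)| = 59.70°.
Ratio A/B = 86.7000 / 59.7000 = 1.4523.

1.452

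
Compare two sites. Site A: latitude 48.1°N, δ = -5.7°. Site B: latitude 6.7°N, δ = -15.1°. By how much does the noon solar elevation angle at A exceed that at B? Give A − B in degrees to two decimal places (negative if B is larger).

-32.00°

A: 90° − |48.1 − (-5.7)| = 36.20°.
B: 90° − |6.7 − (-15.1)| = 68.20°.
A − B = 36.20 − 68.20 = -32.00°.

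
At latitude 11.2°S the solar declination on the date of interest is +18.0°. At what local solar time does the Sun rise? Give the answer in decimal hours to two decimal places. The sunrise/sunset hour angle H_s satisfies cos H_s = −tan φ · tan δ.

−tan φ tan δ = −(-0.1980)(0.3249) = 0.0643; H_s = arccos(0.0643) = 86.31°.
Sunrise is at 12 − H_s/15 = 12 − 5.754 = 6.246 h local solar time.

6.25 h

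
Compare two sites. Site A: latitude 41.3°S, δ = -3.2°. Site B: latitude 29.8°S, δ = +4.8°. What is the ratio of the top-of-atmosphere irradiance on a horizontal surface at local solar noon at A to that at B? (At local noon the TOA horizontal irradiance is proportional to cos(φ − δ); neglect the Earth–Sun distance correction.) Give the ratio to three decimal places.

A: cos θ_z = cos(-41.3° − (-3.2°)) = 0.7869.
B: cos θ_z = cos(-29.8° − (4.8°)) = 0.8231.
Ratio A/B = 0.7869 / 0.8231 = 0.9560.

0.956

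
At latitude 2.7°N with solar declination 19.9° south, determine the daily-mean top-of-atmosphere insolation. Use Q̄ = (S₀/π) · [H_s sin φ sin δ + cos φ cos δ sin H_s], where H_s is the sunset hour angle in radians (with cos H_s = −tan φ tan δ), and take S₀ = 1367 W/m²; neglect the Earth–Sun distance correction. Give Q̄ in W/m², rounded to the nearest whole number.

cos H_s = −tan(2.7°) · tan(-19.9°) = 0.0171, so H_s = arccos(0.0171) = 89.02°. In radians, H_s = 1.5537.
H_s sin φ sin δ = 1.5537 × 0.0471 × -0.3404 = -0.0249.
cos φ cos δ sin H_s = 0.9989 × 0.9403 × 0.9999 = 0.9392.
Q̄ = (1367/π) × (-0.0249 + 0.9392) = 435.13 × 0.9143 = 397.84 W/m².

398 W/m²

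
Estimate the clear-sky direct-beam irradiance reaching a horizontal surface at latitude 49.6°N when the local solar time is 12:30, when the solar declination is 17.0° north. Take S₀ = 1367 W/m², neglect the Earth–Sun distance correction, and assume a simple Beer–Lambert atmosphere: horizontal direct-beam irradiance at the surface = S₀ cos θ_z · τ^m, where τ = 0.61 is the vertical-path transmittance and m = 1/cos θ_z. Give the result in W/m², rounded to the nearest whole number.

634 W/m²

Hour angle H = 15° × (12.5 − 12) = 7.50°.
cos θ_z = sin φ sin δ + cos φ cos δ cos H = (0.7615)(0.2924) + (0.6481)(0.9563)(0.9914) = 0.8371.
Air mass m = 1/cos θ_z = 1/0.8371 = 1.195; τ^m = 0.61^1.195 = 0.5539.
Surface direct beam = 1367 × 0.8371 × 0.5539 = 633.84 W/m².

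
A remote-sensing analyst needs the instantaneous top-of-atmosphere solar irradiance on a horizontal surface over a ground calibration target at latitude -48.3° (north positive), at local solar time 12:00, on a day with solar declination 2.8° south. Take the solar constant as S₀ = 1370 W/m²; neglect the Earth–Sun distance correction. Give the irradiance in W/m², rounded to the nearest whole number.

Hour angle H = 15° × (12 − 12) = 0.00°.
cos θ_z = sin φ sin δ + cos φ cos δ cos H = (-0.7466)(-0.0488) + (0.6652)(0.9988)(1.0000) = 0.7008.
Top-of-atmosphere irradiance = S₀ cos θ_z = 1370 × 0.7008 = 960.10 W/m².

960 W/m²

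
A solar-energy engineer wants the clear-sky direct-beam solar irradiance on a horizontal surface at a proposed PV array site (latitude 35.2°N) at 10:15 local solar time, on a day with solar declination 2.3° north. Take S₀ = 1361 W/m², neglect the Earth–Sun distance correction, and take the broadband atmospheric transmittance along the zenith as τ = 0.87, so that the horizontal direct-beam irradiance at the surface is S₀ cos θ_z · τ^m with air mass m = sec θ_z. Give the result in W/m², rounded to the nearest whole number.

Hour angle H = 15° × (10.25 − 12) = -26.25°.
cos θ_z = sin(35.2°) sin(2.3°) + cos(35.2°) cos(2.3°) cos(-26.25°) = 0.0231 + 0.7323 = 0.7554.
Air mass m = 1/cos θ_z = 1/0.7554 = 1.324; τ^m = 0.87^1.324 = 0.8316.
Surface direct beam = 1361 × 0.7554 × 0.8316 = 854.97 W/m².

855 W/m²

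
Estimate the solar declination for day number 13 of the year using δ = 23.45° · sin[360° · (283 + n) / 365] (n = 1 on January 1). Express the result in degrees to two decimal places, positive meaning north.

-21.75°

360 × (283 + 13) / 365 = 291.945°; sin(291.945°) = -0.9275.
δ = 23.45 × -0.9275 = -21.750° ≈ -21.75°.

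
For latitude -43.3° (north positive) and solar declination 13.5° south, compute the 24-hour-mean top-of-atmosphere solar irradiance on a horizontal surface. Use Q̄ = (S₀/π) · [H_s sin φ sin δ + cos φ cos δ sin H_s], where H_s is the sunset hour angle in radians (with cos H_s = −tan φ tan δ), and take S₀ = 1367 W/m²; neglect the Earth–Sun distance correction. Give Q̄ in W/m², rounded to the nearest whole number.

cos H_s = −tan(-43.3°) · tan(-13.5°) = -0.2262, so H_s = arccos(-0.2262) = 103.07°. In radians, H_s = 1.7989.
H_s sin φ sin δ = 1.7989 × -0.6858 × -0.2334 = 0.2879.
cos φ cos δ sin H_s = 0.7278 × 0.9724 × 0.9741 = 0.6894.
Q̄ = (1367/π) × (0.2879 + 0.6894) = 435.13 × 0.9773 = 425.25 W/m².

425 W/m²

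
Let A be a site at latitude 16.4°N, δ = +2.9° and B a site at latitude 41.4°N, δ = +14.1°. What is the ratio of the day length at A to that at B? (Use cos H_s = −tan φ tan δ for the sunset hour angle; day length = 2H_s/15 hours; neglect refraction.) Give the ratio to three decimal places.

0.884

A: H_s = arccos(−tan 16.4° · tan 2.9°) = 90.85°, so 2H_s/15 = 12.1133 h.
B: H_s = arccos(−tan 41.4° · tan 14.1°) = 102.79°, so 2H_s/15 = 13.7053 h.
Ratio A/B = 12.1133 / 13.7053 = 0.8838.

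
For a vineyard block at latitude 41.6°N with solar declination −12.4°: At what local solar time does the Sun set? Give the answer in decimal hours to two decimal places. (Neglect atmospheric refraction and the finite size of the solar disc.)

−tan φ tan δ = −(0.8878)(-0.2199) = 0.1952; H_s = arccos(0.1952) = 78.74°.
Sunset is at 12 + H_s/15 = 12 + 5.249 = 17.249 h local solar time.

17.25 h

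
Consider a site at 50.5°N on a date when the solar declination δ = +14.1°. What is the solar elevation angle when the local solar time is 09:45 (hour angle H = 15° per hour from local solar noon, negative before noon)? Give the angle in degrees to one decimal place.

44.5°

Hour angle H = 15° × (9.75 − 12) = -33.75°.
cos θ_z = sin φ sin δ + cos φ cos δ cos H = (0.7716)(0.2436) + (0.6361)(0.9699)(0.8315) = 0.7010.
θ_z = arccos(0.7010) = 45.49°, so the elevation is 90° − 45.49° = 44.51°.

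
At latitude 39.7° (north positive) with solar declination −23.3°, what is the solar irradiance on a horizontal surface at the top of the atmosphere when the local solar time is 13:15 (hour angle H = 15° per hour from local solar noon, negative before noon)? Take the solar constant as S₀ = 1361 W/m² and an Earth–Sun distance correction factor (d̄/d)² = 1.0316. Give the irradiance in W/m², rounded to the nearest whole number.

Hour angle H = 15° × (13.25 − 12) = 18.75°.
cos θ_z = sin φ sin δ + cos φ cos δ cos H = (0.6388)(-0.3955) + (0.7694)(0.9184)(0.9469) = 0.4165.
Top-of-atmosphere irradiance = S₀ (d̄/d)² cos θ_z = 1361 × 1.0316 × 0.4165 = 584.77 W/m².

585 W/m²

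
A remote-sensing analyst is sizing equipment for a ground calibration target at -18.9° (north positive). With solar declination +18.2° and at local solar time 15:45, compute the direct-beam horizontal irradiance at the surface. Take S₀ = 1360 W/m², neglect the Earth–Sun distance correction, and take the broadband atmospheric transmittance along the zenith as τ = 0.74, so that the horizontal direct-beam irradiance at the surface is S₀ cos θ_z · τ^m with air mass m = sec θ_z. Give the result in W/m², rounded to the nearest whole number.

Hour angle H = 15° × (15.75 − 12) = 56.25°.
With φ = -18.9°, δ = 18.2°, H = 56.25°: sin φ sin δ = -0.1012, cos φ cos δ cos H = 0.4993, so cos θ_z = 0.3981.
Air mass m = 1/cos θ_z = 1/0.3981 = 2.512; τ^m = 0.74^2.512 = 0.4694.
Surface direct beam = 1360 × 0.3981 × 0.4694 = 254.14 W/m².

254 W/m²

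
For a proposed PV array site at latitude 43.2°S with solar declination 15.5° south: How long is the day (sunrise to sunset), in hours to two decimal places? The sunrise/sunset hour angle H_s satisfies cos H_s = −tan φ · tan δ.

14.01 hours

The sunset hour angle satisfies cos H_s = −tan φ tan δ = -0.2604, giving H_s = 105.09°.
Day length = 2 H_s / 15° h⁻¹ = 210.18° / 15 = 14.012 h.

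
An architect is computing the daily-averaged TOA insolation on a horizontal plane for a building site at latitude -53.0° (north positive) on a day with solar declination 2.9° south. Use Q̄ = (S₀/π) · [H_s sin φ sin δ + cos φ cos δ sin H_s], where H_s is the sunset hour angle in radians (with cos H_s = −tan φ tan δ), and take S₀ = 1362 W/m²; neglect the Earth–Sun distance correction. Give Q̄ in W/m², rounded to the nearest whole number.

289 W/m²

−tan φ tan δ = −(-1.3270)(-0.0507) = -0.0673; H_s = arccos(-0.0673) = 93.86°. In radians, H_s = 1.6382.
H_s sin φ sin δ = 1.6382 × -0.7986 × -0.0506 = 0.0662.
cos φ cos δ sin H_s = 0.6018 × 0.9987 × 0.9977 = 0.5996.
Q̄ = (1362/π) × (0.0662 + 0.5996) = 433.54 × 0.6658 = 288.65 W/m².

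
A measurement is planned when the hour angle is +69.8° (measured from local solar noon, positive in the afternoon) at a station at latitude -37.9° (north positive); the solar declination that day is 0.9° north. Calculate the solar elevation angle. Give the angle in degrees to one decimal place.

15.2°

cos θ_z = sin(-37.9°) sin(0.9°) + cos(-37.9°) cos(0.9°) cos(69.80°) = -0.0096 + 0.2724 = 0.2628.
θ_z = arccos(0.2628) = 74.76°, so the elevation is 90° − 74.76° = 15.24°.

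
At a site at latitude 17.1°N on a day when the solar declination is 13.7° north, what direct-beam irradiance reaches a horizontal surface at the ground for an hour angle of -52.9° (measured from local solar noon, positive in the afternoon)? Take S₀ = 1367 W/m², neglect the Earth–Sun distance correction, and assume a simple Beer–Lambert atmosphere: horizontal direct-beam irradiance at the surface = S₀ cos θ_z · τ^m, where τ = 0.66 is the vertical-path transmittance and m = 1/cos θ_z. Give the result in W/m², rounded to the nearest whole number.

cos θ_z = sin φ sin δ + cos φ cos δ cos H = (0.2940)(0.2368) + (0.9558)(0.9715)(0.6032) = 0.6297.
Air mass m = 1/cos θ_z = 1/0.6297 = 1.588; τ^m = 0.66^1.588 = 0.5169.
Surface direct beam = 1367 × 0.6297 × 0.5169 = 444.95 W/m².

445 W/m²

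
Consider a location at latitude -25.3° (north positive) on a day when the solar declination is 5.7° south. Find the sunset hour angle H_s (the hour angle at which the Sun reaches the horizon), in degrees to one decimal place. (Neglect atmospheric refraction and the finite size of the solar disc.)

92.7°

−tan φ tan δ = −(-0.4727)(-0.0998) = -0.0472; H_s = arccos(-0.0472) = 92.71°.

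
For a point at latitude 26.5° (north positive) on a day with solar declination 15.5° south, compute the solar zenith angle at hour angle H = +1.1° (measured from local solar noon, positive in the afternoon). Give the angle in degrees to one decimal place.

cos θ_z = sin(26.5°) sin(-15.5°) + cos(26.5°) cos(-15.5°) cos(1.10°) = -0.1192 + 0.8622 = 0.7430.
θ_z = arccos(0.7430) = 42.01°.

42.0°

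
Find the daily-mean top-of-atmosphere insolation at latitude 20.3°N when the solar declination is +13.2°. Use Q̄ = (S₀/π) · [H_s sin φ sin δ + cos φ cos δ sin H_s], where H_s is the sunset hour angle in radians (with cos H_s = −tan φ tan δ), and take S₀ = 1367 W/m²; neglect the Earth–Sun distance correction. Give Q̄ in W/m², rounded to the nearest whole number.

453 W/m²

cos H_s = −tan(20.3°) · tan(13.2°) = -0.0868, so H_s = arccos(-0.0868) = 94.98°. In radians, H_s = 1.6577.
H_s sin φ sin δ = 1.6577 × 0.3469 × 0.2284 = 0.1313.
cos φ cos δ sin H_s = 0.9379 × 0.9736 × 0.9962 = 0.9097.
Q̄ = (1367/π) × (0.1313 + 0.9097) = 435.13 × 1.0410 = 452.97 W/m².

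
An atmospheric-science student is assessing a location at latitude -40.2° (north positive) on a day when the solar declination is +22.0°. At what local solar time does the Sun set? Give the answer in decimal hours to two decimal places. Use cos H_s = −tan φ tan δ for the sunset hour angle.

The sunset hour angle satisfies cos H_s = −tan φ tan δ = 0.3414, giving H_s = 70.04°.
Sunset is at 12 + H_s/15 = 12 + 4.669 = 16.669 h local solar time.

16.67 h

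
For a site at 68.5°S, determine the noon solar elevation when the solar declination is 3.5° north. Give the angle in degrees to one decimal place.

18.0°

At local solar noon the hour angle is zero, so the elevation is 90° − |φ − δ| = 90° − |-68.5° − (3.5°)| = 90° − 72.0° = 18.0°.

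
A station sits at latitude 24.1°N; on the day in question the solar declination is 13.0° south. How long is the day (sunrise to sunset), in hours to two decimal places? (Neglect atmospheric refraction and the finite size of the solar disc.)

The sunset hour angle satisfies cos H_s = −tan φ tan δ = 0.1033, giving H_s = 84.07°.
Day length = 2 H_s / 15° h⁻¹ = 168.14° / 15 = 11.209 h.

11.21 hours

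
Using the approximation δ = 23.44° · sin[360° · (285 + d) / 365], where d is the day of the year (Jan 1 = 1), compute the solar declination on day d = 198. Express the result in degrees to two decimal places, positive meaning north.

+21.00°

360 × (285 + 198) / 365 = 476.384°; sin(476.384°) = 0.8958.
δ = 23.44 × 0.8958 = 20.998° ≈ +21.00°.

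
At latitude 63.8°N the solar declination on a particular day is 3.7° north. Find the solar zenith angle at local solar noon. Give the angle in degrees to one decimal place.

60.1°

At local solar noon the hour angle is zero, so the zenith angle is |φ − δ| = |63.8° − (3.7°)| = 60.1°.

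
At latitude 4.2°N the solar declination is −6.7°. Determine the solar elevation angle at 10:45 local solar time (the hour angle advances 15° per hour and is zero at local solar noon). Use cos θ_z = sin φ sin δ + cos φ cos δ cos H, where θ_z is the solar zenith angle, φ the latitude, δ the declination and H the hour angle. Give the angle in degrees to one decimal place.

68.3°

Hour angle H = 15° × (10.75 − 12) = -18.75°.
With φ = 4.2°, δ = -6.7°, H = -18.75°: sin φ sin δ = -0.0085, cos φ cos δ cos H = 0.9379, so cos θ_z = 0.9294.
θ_z = arccos(0.9294) = 21.66°, so the elevation is 90° − 21.66° = 68.34°.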